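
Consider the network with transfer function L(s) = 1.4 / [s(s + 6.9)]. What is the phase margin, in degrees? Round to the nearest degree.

Gain crossover: |L(jω)| = 1 at ω ≈ 0.203 rad/s.
∠L(j0.203) = −90° − arctan(0.203/6.9) ≈ -91.68°
PM = 180° + (-91.68°) = 88.32°

88°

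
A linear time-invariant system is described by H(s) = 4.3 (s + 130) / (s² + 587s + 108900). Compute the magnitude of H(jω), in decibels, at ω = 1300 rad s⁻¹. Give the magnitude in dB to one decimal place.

-49.9 dB

|j1300 + 130| = √(1300² + 130²) = 1306
|(j1300)² + 587(j1300) + 108900| = |-1.5811e+06 + j7.631e+05| = 1.756e+06
|H(j1300)| = 4.3 × 1306 / 1.756e+06 = 0.0031999
20 log₁₀(0.0031999) = -49.90 dB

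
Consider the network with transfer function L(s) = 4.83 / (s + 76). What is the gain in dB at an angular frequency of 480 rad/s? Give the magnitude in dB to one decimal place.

|j480 + 76| = √(480² + 76²) = 486
|L(j480)| = 4.83 / 486 = 0.0099387
20 log₁₀(0.0099387) = -40.05 dB

-40.1 dB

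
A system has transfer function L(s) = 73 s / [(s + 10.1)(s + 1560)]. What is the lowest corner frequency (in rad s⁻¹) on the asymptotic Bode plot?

Break frequencies occur at each pole and zero magnitude: 10.1 rad s⁻¹, 1560 rad s⁻¹.
The lowest is 10.1 rad s⁻¹.

10.1 rad s⁻¹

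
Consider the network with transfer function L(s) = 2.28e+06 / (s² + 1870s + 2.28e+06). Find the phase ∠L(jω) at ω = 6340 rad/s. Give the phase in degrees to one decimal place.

∠[(j6340)² + 1870(j6340) + 2.28e+06] = ∠[-3.7916e+07 + j1.1856e+07] = 162.64°
∠L(j6340) = −162.64° = -162.64°

-162.6°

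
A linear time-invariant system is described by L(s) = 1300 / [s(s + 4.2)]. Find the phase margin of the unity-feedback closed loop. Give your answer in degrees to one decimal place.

Gain crossover: |L(jω)| = 1 at ω ≈ 35.9 rad/s.
∠L(j35.9) = −90° − arctan(35.9/4.2) ≈ -173.33°
PM = 180° + (-173.33°) = 6.67°

6.7 deg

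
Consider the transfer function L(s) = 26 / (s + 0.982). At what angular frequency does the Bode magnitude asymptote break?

0.982 rad s⁻¹

The single real pole at s = −0.982 gives a corner at ω = 0.982 rad s⁻¹.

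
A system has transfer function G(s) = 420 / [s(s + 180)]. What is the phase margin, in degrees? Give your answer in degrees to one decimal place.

89.3°

Gain crossover: |G(jω)| = 1 at ω ≈ 2.33 rad/s.
∠G(j2.33) = −90° − arctan(2.33/180) ≈ -90.74°
PM = 180° + (-90.74°) = 89.26°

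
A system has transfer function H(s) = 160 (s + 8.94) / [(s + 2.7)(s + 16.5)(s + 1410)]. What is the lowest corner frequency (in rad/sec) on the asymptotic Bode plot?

2.7 rad/sec

Break frequencies occur at each pole and zero magnitude: 2.7 rad/sec, 8.94 rad/sec, 16.5 rad/sec, 1410 rad/sec.
The lowest is 2.7 rad/sec.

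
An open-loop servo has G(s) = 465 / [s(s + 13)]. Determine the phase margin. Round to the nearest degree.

Gain crossover: |G(jω)| = 1 at ω ≈ 19.7 rad/sec.
∠G(j19.7) = −90° − arctan(19.7/13) ≈ -146.58°
PM = 180° + (-146.58°) = 33.42°

33 deg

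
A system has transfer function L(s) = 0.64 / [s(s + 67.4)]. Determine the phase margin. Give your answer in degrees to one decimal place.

Gain crossover: |L(jω)| = 1 at ω ≈ 0.0095 rad/s.
∠L(j0.0095) = −90° − arctan(0.0095/67.4) ≈ -90.01°
PM = 180° + (-90.01°) = 89.99°

90.0°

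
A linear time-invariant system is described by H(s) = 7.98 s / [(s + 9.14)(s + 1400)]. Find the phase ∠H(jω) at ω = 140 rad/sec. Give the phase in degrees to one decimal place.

∠(j140) = 90.00°
∠(j140 + 9.14) = arctan(140/9.14) = 86.26°
∠(j140 + 1400) = arctan(140/1400) = 5.71°
∠H(j140) = 90.00° − (86.26° + 5.71°) = -1.98°

-2.0°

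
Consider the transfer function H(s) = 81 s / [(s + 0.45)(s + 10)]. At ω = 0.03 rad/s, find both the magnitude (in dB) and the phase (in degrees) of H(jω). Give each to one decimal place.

|j0.03| = 0.03
|j0.03 + 0.45| = √(0.03² + 0.45²) = 0.451
|j0.03 + 10| = √(0.03² + 10²) = 10
|H(j0.03)| = 81 × 0.03 / (0.451 × 10) = 0.5388
20 log₁₀(0.5388) = -5.37 dB
∠(j0.03) = 90.00°
∠(j0.03 + 0.45) = arctan(0.03/0.45) = 3.81°
∠(j0.03 + 10) = arctan(0.03/10) = 0.17°
∠H(j0.03) = 90.00° − (3.81° + 0.17°) = 86.01°

|H| = -5.4 dB, ∠H = 86.0°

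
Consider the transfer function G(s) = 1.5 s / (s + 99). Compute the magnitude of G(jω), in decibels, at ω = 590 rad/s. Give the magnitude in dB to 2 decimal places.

|j590| = 590
|j590 + 99| = √(590² + 99²) = 598.2
|G(j590)| = 1.5 × 590 / 598.2 = 1.4793
20 log₁₀(1.4793) = 3.401 dB

3.40 dB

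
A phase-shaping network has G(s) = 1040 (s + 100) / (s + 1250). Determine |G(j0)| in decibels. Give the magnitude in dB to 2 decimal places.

38.40 dB

G(0) = 1040 × 100 / 1250 = 83.2
20 log₁₀(83.2) = 38.402 dB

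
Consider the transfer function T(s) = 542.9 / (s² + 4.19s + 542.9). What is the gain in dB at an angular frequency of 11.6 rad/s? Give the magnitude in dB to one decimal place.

2.4 dB

|(j11.6)² + 4.19(j11.6) + 542.9| = |408.34 + j48.604| = 411.2
|T(j11.6)| = 542.9 / 411.2 = 1.3202
20 log₁₀(1.3202) = 2.41 dB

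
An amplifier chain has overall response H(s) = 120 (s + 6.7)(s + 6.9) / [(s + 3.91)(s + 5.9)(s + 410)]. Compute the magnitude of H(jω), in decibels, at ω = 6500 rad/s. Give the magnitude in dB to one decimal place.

|j6500 + 6.7| = √(6500² + 6.7²) = 6500
|j6500 + 6.9| = √(6500² + 6.9²) = 6500
|j6500 + 3.91| = √(6500² + 3.91²) = 6500
|j6500 + 5.9| = √(6500² + 5.9²) = 6500
|j6500 + 410| = √(6500² + 410²) = 6513
|H(j6500)| = 120 × 6500 × 6500 / (6500 × 6500 × 6513) = 0.018425
20 log₁₀(0.018425) = -34.69 dB

-34.7 dB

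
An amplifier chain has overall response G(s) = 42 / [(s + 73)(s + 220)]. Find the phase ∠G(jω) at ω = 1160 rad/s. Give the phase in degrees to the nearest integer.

-166°

∠(j1160 + 73) = arctan(1160/73) = 86.40°
∠(j1160 + 220) = arctan(1160/220) = 79.26°
∠G(j1160) = − (86.40° + 79.26°) = -165.66°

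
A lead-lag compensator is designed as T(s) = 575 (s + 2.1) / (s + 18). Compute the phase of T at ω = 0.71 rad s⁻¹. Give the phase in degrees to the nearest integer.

16 deg

∠(j0.71 + 2.1) = arctan(0.71/2.1) = 18.68°
∠(j0.71 + 18) = arctan(0.71/18) = 2.26°
∠T(j0.71) = 18.68° − 2.26° = 16.42°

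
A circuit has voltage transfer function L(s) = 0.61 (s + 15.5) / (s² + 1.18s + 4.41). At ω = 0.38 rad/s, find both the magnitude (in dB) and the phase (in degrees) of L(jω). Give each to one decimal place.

|j0.38 + 15.5| = √(0.38² + 15.5²) = 15.5
|(j0.38)² + 1.18(j0.38) + 4.41| = |4.2656 + j0.4484| = 4.289
|L(j0.38)| = 0.61 × 15.5 / 4.289 = 2.2051
20 log₁₀(2.2051) = 6.87 dB
∠(j0.38 + 15.5) = arctan(0.38/15.5) = 1.40°
∠[(j0.38)² + 1.18(j0.38) + 4.41] = ∠[4.2656 + j0.4484] = 6.00°
∠L(j0.38) = 1.40° − 6.00° = -4.60°

|L| = 6.9 dB, ∠L = -4.6°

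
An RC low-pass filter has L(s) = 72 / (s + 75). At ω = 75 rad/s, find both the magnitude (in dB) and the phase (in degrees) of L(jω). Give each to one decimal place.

|j75 + 75| = √(75² + 75²) = 106.1
|L(j75)| = 72 / 106.1 = 0.67882
20 log₁₀(0.67882) = -3.36 dB
∠(j75 + 75) = arctan(75/75) = 45.00°
∠L(j75) = −45.00° = -45.00°

|L| = -3.4 dB, ∠L = -45.0°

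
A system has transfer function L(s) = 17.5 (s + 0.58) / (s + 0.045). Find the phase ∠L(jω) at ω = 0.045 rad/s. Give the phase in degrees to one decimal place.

∠(j0.045 + 0.58) = arctan(0.045/0.58) = 4.44°
∠(j0.045 + 0.045) = arctan(0.045/0.045) = 45.00°
∠L(j0.045) = 4.44° − 45.00° = -40.56°

-40.6°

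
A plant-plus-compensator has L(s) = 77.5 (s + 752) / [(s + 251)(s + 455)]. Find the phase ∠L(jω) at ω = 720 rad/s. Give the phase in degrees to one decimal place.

-84.7°

∠(j720 + 752) = arctan(720/752) = 43.75°
∠(j720 + 251) = arctan(720/251) = 70.78°
∠(j720 + 455) = arctan(720/455) = 57.71°
∠L(j720) = 43.75° − (70.78° + 57.71°) = -84.74°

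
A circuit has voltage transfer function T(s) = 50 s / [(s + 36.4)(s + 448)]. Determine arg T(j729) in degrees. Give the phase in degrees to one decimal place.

-55.6°

∠(j729) = 90.00°
∠(j729 + 36.4) = arctan(729/36.4) = 87.14°
∠(j729 + 448) = arctan(729/448) = 58.43°
∠T(j729) = 90.00° − (87.14° + 58.43°) = -55.57°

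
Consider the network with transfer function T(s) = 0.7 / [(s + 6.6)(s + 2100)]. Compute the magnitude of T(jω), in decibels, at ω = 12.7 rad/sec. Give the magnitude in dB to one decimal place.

|j12.7 + 6.6| = √(12.7² + 6.6²) = 14.31
|j12.7 + 2100| = √(12.7² + 2100²) = 2100
|T(j12.7)| = 0.7 / (14.31 × 2100) = 2.3289e-05
20 log₁₀(2.3289e-05) = -92.66 dB

-92.7 dB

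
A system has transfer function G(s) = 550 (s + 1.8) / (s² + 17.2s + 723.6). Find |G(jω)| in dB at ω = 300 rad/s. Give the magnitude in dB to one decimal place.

|j300 + 1.8| = √(300² + 1.8²) = 300
|(j300)² + 17.2(j300) + 723.6| = |-89276 + j5160| = 8.943e+04
|G(j300)| = 550 × 300 / 8.943e+04 = 1.8451
20 log₁₀(1.8451) = 5.32 dB

5.3 dB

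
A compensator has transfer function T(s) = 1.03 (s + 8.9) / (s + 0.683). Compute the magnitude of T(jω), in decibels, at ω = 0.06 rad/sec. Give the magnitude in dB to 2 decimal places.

22.52 dB

|j0.06 + 8.9| = √(0.06² + 8.9²) = 8.9
|j0.06 + 0.683| = √(0.06² + 0.683²) = 0.6856
|T(j0.06)| = 1.03 × 8.9 / 0.6856 = 13.37
20 log₁₀(13.37) = 22.523 dB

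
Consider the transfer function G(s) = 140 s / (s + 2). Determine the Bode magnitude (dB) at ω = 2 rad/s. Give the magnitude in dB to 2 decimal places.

|j2| = 2
|j2 + 2| = √(2² + 2²) = 2.828
|G(j2)| = 140 × 2 / 2.828 = 98.995
20 log₁₀(98.995) = 39.912 dB

39.91 dB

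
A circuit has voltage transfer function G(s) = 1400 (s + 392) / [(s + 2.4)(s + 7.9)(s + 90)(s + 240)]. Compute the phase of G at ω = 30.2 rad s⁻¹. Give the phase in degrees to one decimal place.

∠(j30.2 + 392) = arctan(30.2/392) = 4.41°
∠(j30.2 + 2.4) = arctan(30.2/2.4) = 85.46°
∠(j30.2 + 7.9) = arctan(30.2/7.9) = 75.34°
∠(j30.2 + 90) = arctan(30.2/90) = 18.55°
∠(j30.2 + 240) = arctan(30.2/240) = 7.17°
∠G(j30.2) = 4.41° − (85.46° + 75.34° + 18.55° + 7.17°) = -182.11°

-182.1°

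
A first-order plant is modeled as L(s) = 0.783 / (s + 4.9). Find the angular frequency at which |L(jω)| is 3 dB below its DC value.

4.9 rad/s

For a single-pole low-pass, the −3 dB point is at the pole: ω = 4.9 rad/s.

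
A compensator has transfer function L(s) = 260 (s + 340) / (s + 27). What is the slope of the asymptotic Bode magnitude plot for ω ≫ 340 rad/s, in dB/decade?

0 dB/decade

With 1 zero and 1 pole, the high-frequency asymptotic slope is 20 × (1 − 1) = 0 dB/decade.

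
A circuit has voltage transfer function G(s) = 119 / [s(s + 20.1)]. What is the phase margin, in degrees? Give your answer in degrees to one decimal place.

Gain crossover: |G(jω)| = 1 at ω ≈ 5.7 rad s⁻¹.
∠G(j5.7) = −90° − arctan(5.7/20.1) ≈ -105.82°
PM = 180° + (-105.82°) = 74.18°

74.2°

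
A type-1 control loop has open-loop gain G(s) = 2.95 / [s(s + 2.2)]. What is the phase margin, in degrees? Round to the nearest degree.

Gain crossover: |G(jω)| = 1 at ω ≈ 1.18 rad/s.
∠G(j1.18) = −90° − arctan(1.18/2.2) ≈ -118.24°
PM = 180° + (-118.24°) = 61.76°

62°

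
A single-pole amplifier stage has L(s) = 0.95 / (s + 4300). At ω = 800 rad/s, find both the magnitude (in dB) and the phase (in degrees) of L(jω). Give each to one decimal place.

|j800 + 4300| = √(800² + 4300²) = 4374
|L(j800)| = 0.95 / 4374 = 0.0002172
20 log₁₀(0.0002172) = -73.26 dB
∠(j800 + 4300) = arctan(800/4300) = 10.54°
∠L(j800) = −10.54° = -10.54°

|L| = -73.3 dB, ∠L = -10.5°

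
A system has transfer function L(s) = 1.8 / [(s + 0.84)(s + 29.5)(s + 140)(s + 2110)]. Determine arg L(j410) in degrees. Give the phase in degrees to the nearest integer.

∠(j410 + 0.84) = arctan(410/0.84) = 89.88°
∠(j410 + 29.5) = arctan(410/29.5) = 85.88°
∠(j410 + 140) = arctan(410/140) = 71.15°
∠(j410 + 2110) = arctan(410/2110) = 11.00°
∠L(j410) = − (89.88° + 85.88° + 71.15° + 11.00°) = -257.91°

-258°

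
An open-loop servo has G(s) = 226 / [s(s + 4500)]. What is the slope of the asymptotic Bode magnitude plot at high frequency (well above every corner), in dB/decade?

-40 dB/decade

With 0 zeros and 2 poles, the high-frequency asymptotic slope is 20 × (0 − 2) = -40 dB/decade.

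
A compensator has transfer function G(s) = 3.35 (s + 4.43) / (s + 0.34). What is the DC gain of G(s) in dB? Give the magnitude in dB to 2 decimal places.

G(0) = 3.35 × 4.43 / 0.34 = 43.649
20 log₁₀(43.649) = 32.799 dB

32.80 dB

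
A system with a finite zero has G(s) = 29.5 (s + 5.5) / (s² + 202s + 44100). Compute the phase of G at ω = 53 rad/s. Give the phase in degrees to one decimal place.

∠(j53 + 5.5) = arctan(53/5.5) = 84.08°
∠[(j53)² + 202(j53) + 44100] = ∠[41291 + j10706] = 14.54°
∠G(j53) = 84.08° − 14.54° = 69.54°

69.5°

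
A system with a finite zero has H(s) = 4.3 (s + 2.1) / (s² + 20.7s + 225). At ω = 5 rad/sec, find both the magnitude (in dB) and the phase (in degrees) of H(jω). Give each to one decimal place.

|H| = -19.7 dB, ∠H = 39.9°

|j5 + 2.1| = √(5² + 2.1²) = 5.423
|(j5)² + 20.7(j5) + 225| = |200 + j103.5| = 225.2
|H(j5)| = 4.3 × 5.423 / 225.2 = 0.10355
20 log₁₀(0.10355) = -19.70 dB
∠(j5 + 2.1) = arctan(5/2.1) = 67.22°
∠[(j5)² + 20.7(j5) + 225] = ∠[200 + j103.5] = 27.36°
∠H(j5) = 67.22° − 27.36° = 39.86°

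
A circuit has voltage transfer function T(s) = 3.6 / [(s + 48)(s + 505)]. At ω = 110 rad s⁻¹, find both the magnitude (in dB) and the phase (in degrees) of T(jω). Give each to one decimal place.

|j110 + 48| = √(110² + 48²) = 120
|j110 + 505| = √(110² + 505²) = 516.8
|T(j110)| = 3.6 / (120 × 516.8) = 5.8037e-05
20 log₁₀(5.8037e-05) = -84.73 dB
∠(j110 + 48) = arctan(110/48) = 66.43°
∠(j110 + 505) = arctan(110/505) = 12.29°
∠T(j110) = − (66.43° + 12.29°) = -78.71°

|T| = -84.7 dB, ∠T = -78.7 deg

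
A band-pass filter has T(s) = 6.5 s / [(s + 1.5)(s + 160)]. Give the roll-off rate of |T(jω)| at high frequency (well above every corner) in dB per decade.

With 1 zero and 2 poles, the high-frequency asymptotic slope is 20 × (1 − 2) = -20 dB/decade.

-20 dB/decade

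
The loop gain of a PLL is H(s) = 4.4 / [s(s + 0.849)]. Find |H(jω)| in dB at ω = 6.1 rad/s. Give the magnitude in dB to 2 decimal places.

-18.63 dB

|j6.1 + 0.849| = √(6.1² + 0.849²) = 6.159
|j6.1| = 6.1
|H(j6.1)| = 4.4 / (6.159 × 6.1) = 0.11712
20 log₁₀(0.11712) = -18.627 dB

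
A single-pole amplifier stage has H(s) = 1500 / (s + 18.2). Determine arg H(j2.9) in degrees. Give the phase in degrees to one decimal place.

-9.1°

∠(j2.9 + 18.2) = arctan(2.9/18.2) = 9.05°
∠H(j2.9) = −9.05° = -9.05°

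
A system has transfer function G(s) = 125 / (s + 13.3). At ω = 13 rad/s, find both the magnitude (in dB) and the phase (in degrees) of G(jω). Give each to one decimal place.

|j13 + 13.3| = √(13² + 13.3²) = 18.6
|G(j13)| = 125 / 18.6 = 6.7211
20 log₁₀(6.7211) = 16.55 dB
∠(j13 + 13.3) = arctan(13/13.3) = 44.35°
∠G(j13) = −44.35° = -44.35°

|G| = 16.5 dB, ∠G = -44.3°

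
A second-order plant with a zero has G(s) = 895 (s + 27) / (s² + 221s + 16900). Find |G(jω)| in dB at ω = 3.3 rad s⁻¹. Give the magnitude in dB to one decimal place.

|j3.3 + 27| = √(3.3² + 27²) = 27.2
|(j3.3)² + 221(j3.3) + 16900| = |16889 + j729.3| = 1.69e+04
|G(j3.3)| = 895 × 27.2 / 1.69e+04 = 1.4401
20 log₁₀(1.4401) = 3.17 dB

3.2 dB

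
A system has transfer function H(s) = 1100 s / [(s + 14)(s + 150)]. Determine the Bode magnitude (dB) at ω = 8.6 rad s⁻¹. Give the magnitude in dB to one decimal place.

11.7 dB

|j8.6| = 8.6
|j8.6 + 14| = √(8.6² + 14²) = 16.43
|j8.6 + 150| = √(8.6² + 150²) = 150.2
|H(j8.6)| = 1100 × 8.6 / (16.43 × 150.2) = 3.8321
20 log₁₀(3.8321) = 11.67 dB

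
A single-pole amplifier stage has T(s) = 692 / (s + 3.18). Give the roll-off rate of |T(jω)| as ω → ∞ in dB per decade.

-20 dB/decade

With 0 zeros and 1 pole, the high-frequency asymptotic slope is 20 × (0 − 1) = -20 dB/decade.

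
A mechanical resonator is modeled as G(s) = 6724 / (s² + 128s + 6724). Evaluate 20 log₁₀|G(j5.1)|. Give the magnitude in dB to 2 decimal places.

|(j5.1)² + 128(j5.1) + 6724| = |6698 + j652.8| = 6730
|G(j5.1)| = 6724 / 6730 = 0.99915
20 log₁₀(0.99915) = -0.007 dB

-0.01 dB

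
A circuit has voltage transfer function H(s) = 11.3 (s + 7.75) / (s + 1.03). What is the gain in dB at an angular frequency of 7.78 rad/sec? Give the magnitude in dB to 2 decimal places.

|j7.78 + 7.75| = √(7.78² + 7.75²) = 10.98
|j7.78 + 1.03| = √(7.78² + 1.03²) = 7.848
|H(j7.78)| = 11.3 × 10.98 / 7.848 = 15.812
20 log₁₀(15.812) = 23.980 dB

23.98 dB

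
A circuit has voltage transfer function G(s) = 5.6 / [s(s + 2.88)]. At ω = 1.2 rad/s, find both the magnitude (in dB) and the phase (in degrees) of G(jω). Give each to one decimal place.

|j1.2 + 2.88| = √(1.2² + 2.88²) = 3.12
|j1.2| = 1.2
|G(j1.2)| = 5.6 / (3.12 × 1.2) = 1.4957
20 log₁₀(1.4957) = 3.50 dB
∠(j1.2 + 2.88) = arctan(1.2/2.88) = 22.62°
∠(j1.2) = 90.00°
∠G(j1.2) = − (22.62° + 90.00°) = -112.62°

|G| = 3.5 dB, ∠G = -112.6°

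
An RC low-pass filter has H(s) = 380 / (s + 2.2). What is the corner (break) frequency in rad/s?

2.2 rad/s

The single real pole at s = −2.2 gives a corner at ω = 2.2 rad/s.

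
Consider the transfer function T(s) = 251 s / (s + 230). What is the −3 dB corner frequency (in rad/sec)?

230 rad/sec

For a single-pole high-pass, the −3 dB point is at the pole: ω = 230 rad/sec.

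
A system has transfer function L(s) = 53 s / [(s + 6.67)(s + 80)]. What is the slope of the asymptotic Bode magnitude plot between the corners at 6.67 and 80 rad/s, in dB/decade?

0 dB/decade

In this band the factors already past their corner are: 1 differentiator zero, pole at 6.67; net slope = 0 dB/decade.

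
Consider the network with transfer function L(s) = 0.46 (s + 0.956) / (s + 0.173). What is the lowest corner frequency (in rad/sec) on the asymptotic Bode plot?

Break frequencies occur at each pole and zero magnitude: 0.173 rad/sec, 0.956 rad/sec.
The lowest is 0.173 rad/sec.

0.173 rad/sec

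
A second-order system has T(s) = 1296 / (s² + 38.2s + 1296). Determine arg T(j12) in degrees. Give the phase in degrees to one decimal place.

∠[(j12)² + 38.2(j12) + 1296] = ∠[1152 + j458.4] = 21.70°
∠T(j12) = −21.70° = -21.70°

-21.7 deg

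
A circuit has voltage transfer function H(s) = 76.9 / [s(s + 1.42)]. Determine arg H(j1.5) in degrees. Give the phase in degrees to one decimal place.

∠(j1.5 + 1.42) = arctan(1.5/1.42) = 46.57°
∠(j1.5) = 90.00°
∠H(j1.5) = − (46.57° + 90.00°) = -136.57°

-136.6°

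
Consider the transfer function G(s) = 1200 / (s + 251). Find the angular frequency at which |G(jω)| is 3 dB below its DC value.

For a single-pole low-pass, the −3 dB point is at the pole: ω = 251 rad/sec.

251 rad/sec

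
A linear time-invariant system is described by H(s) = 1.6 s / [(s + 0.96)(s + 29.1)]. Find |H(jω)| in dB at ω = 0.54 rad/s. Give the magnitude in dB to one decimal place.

-31.4 dB

|j0.54| = 0.54
|j0.54 + 0.96| = √(0.54² + 0.96²) = 1.101
|j0.54 + 29.1| = √(0.54² + 29.1²) = 29.11
|H(j0.54)| = 1.6 × 0.54 / (1.101 × 29.11) = 0.026951
20 log₁₀(0.026951) = -31.39 dB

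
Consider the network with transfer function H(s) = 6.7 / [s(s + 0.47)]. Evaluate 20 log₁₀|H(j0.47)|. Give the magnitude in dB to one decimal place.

26.6 dB

|j0.47 + 0.47| = √(0.47² + 0.47²) = 0.6647
|j0.47| = 0.47
|H(j0.47)| = 6.7 / (0.6647 × 0.47) = 21.447
20 log₁₀(21.447) = 26.63 dB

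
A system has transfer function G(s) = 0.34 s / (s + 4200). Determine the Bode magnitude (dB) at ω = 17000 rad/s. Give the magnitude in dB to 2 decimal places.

-9.63 dB

|j17000| = 1.7e+04
|j17000 + 4200| = √(17000² + 4200²) = 1.751e+04
|G(j17000)| = 0.34 × 1.7e+04 / 1.751e+04 = 0.33008
20 log₁₀(0.33008) = -9.628 dB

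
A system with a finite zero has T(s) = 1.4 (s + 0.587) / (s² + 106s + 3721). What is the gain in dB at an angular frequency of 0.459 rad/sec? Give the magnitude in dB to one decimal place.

-71.0 dB

|j0.459 + 0.587| = √(0.459² + 0.587²) = 0.7452
|(j0.459)² + 106(j0.459) + 3721| = |3720.8 + j48.654| = 3721
|T(j0.459)| = 1.4 × 0.7452 / 3721 = 0.00028035
20 log₁₀(0.00028035) = -71.05 dB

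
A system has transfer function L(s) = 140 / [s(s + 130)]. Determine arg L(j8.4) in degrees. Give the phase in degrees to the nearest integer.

∠(j8.4 + 130) = arctan(8.4/130) = 3.70°
∠(j8.4) = 90.00°
∠L(j8.4) = − (3.70° + 90.00°) = -93.70°

-94°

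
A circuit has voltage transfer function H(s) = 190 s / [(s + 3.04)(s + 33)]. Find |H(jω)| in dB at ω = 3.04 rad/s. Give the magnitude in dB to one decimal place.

|j3.04| = 3.04
|j3.04 + 3.04| = √(3.04² + 3.04²) = 4.299
|j3.04 + 33| = √(3.04² + 33²) = 33.14
|H(j3.04)| = 190 × 3.04 / (4.299 × 33.14) = 4.0541
20 log₁₀(4.0541) = 12.16 dB

12.2 dB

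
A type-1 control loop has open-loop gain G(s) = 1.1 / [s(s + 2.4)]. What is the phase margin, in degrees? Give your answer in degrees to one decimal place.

Gain crossover: |G(jω)| = 1 at ω ≈ 0.45 rad/s.
∠G(j0.45) = −90° − arctan(0.45/2.4) ≈ -100.63°
PM = 180° + (-100.63°) = 79.37°

79.4°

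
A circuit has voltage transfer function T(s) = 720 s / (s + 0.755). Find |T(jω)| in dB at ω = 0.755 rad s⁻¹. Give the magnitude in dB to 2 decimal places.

|j0.755| = 0.755
|j0.755 + 0.755| = √(0.755² + 0.755²) = 1.068
|T(j0.755)| = 720 × 0.755 / 1.068 = 509.12
20 log₁₀(509.12) = 54.136 dB

54.14 dB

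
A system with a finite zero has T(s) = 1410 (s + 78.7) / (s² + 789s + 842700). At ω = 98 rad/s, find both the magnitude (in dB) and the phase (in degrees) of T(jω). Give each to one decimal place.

|j98 + 78.7| = √(98² + 78.7²) = 125.7
|(j98)² + 789(j98) + 842700| = |8.331e+05 + j77322| = 8.367e+05
|T(j98)| = 1410 × 125.7 / 8.367e+05 = 0.21182
20 log₁₀(0.21182) = -13.48 dB
∠(j98 + 78.7) = arctan(98/78.7) = 51.23°
∠[(j98)² + 789(j98) + 842700] = ∠[8.331e+05 + j77322] = 5.30°
∠T(j98) = 51.23° − 5.30° = 45.93°

|T| = -13.5 dB, ∠T = 45.9°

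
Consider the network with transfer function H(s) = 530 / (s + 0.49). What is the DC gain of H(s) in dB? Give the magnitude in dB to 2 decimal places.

60.68 dB

H(0) = 530 / 0.49 = 1081.6
20 log₁₀(1081.6) = 60.682 dB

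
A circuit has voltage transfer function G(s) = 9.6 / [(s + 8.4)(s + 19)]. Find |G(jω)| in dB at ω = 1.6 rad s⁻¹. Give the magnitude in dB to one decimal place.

|j1.6 + 8.4| = √(1.6² + 8.4²) = 8.551
|j1.6 + 19| = √(1.6² + 19²) = 19.07
|G(j1.6)| = 9.6 / (8.551 × 19.07) = 0.05888
20 log₁₀(0.05888) = -24.60 dB

-24.6 dB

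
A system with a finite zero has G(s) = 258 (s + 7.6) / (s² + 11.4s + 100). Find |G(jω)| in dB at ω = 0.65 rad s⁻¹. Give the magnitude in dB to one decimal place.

25.9 dB

|j0.65 + 7.6| = √(0.65² + 7.6²) = 7.628
|(j0.65)² + 11.4(j0.65) + 100| = |99.578 + j7.41| = 99.85
|G(j0.65)| = 258 × 7.628 / 99.85 = 19.709
20 log₁₀(19.709) = 25.89 dB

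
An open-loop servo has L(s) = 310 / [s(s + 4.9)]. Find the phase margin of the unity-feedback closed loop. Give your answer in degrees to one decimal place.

15.8°

Gain crossover: |L(jω)| = 1 at ω ≈ 17.3 rad/s.
∠L(j17.3) = −90° − arctan(17.3/4.9) ≈ -164.16°
PM = 180° + (-164.16°) = 15.84°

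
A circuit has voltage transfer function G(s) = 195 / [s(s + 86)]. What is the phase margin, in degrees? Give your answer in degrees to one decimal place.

88.5°

Gain crossover: |G(jω)| = 1 at ω ≈ 2.27 rad/sec.
∠G(j2.27) = −90° − arctan(2.27/86) ≈ -91.51°
PM = 180° + (-91.51°) = 88.49°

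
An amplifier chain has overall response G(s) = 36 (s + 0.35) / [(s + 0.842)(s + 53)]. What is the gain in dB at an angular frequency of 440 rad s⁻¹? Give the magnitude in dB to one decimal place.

|j440 + 0.35| = √(440² + 0.35²) = 440
|j440 + 0.842| = √(440² + 0.842²) = 440
|j440 + 53| = √(440² + 53²) = 443.2
|G(j440)| = 36 × 440 / (440 × 443.2) = 0.081231
20 log₁₀(0.081231) = -21.81 dB

-21.8 dB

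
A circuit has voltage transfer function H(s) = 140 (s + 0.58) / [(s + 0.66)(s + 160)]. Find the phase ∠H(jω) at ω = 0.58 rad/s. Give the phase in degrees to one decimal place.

3.5°

∠(j0.58 + 0.58) = arctan(0.58/0.58) = 45.00°
∠(j0.58 + 0.66) = arctan(0.58/0.66) = 41.31°
∠(j0.58 + 160) = arctan(0.58/160) = 0.21°
∠H(j0.58) = 45.00° − (41.31° + 0.21°) = 3.48°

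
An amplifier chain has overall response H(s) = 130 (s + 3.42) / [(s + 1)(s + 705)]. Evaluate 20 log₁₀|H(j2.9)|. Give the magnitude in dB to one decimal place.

|j2.9 + 3.42| = √(2.9² + 3.42²) = 4.484
|j2.9 + 1| = √(2.9² + 1²) = 3.068
|j2.9 + 705| = √(2.9² + 705²) = 705
|H(j2.9)| = 130 × 4.484 / (3.068 × 705) = 0.26954
20 log₁₀(0.26954) = -11.39 dB

-11.4 dB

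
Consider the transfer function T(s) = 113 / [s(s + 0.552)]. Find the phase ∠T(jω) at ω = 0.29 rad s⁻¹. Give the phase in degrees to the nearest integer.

∠(j0.29 + 0.552) = arctan(0.29/0.552) = 27.72°
∠(j0.29) = 90.00°
∠T(j0.29) = − (27.72° + 90.00°) = -117.72°

-118 deg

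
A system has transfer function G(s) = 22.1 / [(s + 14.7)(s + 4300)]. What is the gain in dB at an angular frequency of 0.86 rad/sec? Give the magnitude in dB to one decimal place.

-69.1 dB

|j0.86 + 14.7| = √(0.86² + 14.7²) = 14.73
|j0.86 + 4300| = √(0.86² + 4300²) = 4300
|G(j0.86)| = 22.1 / (14.73 × 4300) = 0.00034903
20 log₁₀(0.00034903) = -69.14 dB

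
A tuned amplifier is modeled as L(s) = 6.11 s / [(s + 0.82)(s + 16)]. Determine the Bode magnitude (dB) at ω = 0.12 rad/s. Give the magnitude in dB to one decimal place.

-25.1 dB

|j0.12| = 0.12
|j0.12 + 0.82| = √(0.12² + 0.82²) = 0.8287
|j0.12 + 16| = √(0.12² + 16²) = 16
|L(j0.12)| = 6.11 × 0.12 / (0.8287 × 16) = 0.055294
20 log₁₀(0.055294) = -25.15 dB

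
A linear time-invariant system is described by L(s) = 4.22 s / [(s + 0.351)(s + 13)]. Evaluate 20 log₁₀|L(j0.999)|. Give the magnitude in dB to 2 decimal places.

-10.30 dB

|j0.999| = 0.999
|j0.999 + 0.351| = √(0.999² + 0.351²) = 1.059
|j0.999 + 13| = √(0.999² + 13²) = 13.04
|L(j0.999)| = 4.22 × 0.999 / (1.059 × 13.04) = 0.30536
20 log₁₀(0.30536) = -10.304 dB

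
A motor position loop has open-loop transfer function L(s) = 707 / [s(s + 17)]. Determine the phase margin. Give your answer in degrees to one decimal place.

35.3°

Gain crossover: |L(jω)| = 1 at ω ≈ 24 rad/sec.
∠L(j24) = −90° − arctan(24/17) ≈ -144.71°
PM = 180° + (-144.71°) = 35.29°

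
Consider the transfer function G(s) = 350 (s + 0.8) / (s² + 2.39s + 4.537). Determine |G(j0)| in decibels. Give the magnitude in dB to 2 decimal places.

35.81 dB

G(0) = 350 × 0.8 / 4.537 = 61.715
20 log₁₀(61.715) = 35.808 dB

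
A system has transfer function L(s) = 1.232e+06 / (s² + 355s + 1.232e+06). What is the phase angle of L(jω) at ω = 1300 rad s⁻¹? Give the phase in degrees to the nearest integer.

-135 deg

∠[(j1300)² + 355(j1300) + 1.232e+06] = ∠[-4.58e+05 + j4.615e+05] = 134.78°
∠L(j1300) = −134.78° = -134.78°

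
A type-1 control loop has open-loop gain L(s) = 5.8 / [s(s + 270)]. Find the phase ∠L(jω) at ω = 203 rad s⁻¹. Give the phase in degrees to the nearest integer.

-127 deg

∠(j203 + 270) = arctan(203/270) = 36.94°
∠(j203) = 90.00°
∠L(j203) = − (36.94° + 90.00°) = -126.94°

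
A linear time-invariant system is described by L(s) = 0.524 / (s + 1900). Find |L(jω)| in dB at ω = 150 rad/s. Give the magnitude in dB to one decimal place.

|j150 + 1900| = √(150² + 1900²) = 1906
|L(j150)| = 0.524 / 1906 = 0.00027493
20 log₁₀(0.00027493) = -71.22 dB

-71.2 dB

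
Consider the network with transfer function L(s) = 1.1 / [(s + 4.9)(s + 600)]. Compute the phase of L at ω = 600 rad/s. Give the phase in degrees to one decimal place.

-134.5°

∠(j600 + 4.9) = arctan(600/4.9) = 89.53°
∠(j600 + 600) = arctan(600/600) = 45.00°
∠L(j600) = − (89.53° + 45.00°) = -134.53°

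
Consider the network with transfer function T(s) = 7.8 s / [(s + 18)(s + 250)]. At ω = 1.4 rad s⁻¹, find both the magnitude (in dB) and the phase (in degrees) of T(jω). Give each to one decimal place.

|j1.4| = 1.4
|j1.4 + 18| = √(1.4² + 18²) = 18.05
|j1.4 + 250| = √(1.4² + 250²) = 250
|T(j1.4)| = 7.8 × 1.4 / (18.05 × 250) = 0.0024193
20 log₁₀(0.0024193) = -52.33 dB
∠(j1.4) = 90.00°
∠(j1.4 + 18) = arctan(1.4/18) = 4.45°
∠(j1.4 + 250) = arctan(1.4/250) = 0.32°
∠T(j1.4) = 90.00° − (4.45° + 0.32°) = 85.23°

|T| = -52.3 dB, ∠T = 85.2°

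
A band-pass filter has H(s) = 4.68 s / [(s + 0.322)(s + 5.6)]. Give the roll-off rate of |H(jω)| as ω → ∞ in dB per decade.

-20 dB/decade

With 1 zero and 2 poles, the high-frequency asymptotic slope is 20 × (1 − 2) = -20 dB/decade.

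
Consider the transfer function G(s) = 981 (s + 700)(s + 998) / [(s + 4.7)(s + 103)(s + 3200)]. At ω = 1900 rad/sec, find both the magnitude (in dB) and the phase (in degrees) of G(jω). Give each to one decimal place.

|G| = -10.0 dB, ∠G = -75.4°

|j1900 + 700| = √(1900² + 700²) = 2025
|j1900 + 998| = √(1900² + 998²) = 2146
|j1900 + 4.7| = √(1900² + 4.7²) = 1900
|j1900 + 103| = √(1900² + 103²) = 1903
|j1900 + 3200| = √(1900² + 3200²) = 3722
|G(j1900)| = 981 × 2025 × 2146 / (1900 × 1903 × 3722) = 0.31685
20 log₁₀(0.31685) = -9.98 dB
∠(j1900 + 700) = arctan(1900/700) = 69.78°
∠(j1900 + 998) = arctan(1900/998) = 62.29°
∠(j1900 + 4.7) = arctan(1900/4.7) = 89.86°
∠(j1900 + 103) = arctan(1900/103) = 86.90°
∠(j1900 + 3200) = arctan(1900/3200) = 30.70°
∠G(j1900) = 69.78° + 62.29° − (89.86° + 86.90° + 30.70°) = -75.39°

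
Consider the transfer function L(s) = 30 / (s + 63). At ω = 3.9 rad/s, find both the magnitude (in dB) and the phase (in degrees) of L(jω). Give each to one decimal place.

|L| = -6.5 dB, ∠L = -3.5°

|j3.9 + 63| = √(3.9² + 63²) = 63.12
|L(j3.9)| = 30 / 63.12 = 0.47528
20 log₁₀(0.47528) = -6.46 dB
∠(j3.9 + 63) = arctan(3.9/63) = 3.54°
∠L(j3.9) = −3.54° = -3.54°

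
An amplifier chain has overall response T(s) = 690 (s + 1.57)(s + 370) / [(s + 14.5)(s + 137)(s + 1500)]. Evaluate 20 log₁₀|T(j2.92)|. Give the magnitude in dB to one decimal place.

|j2.92 + 1.57| = √(2.92² + 1.57²) = 3.315
|j2.92 + 370| = √(2.92² + 370²) = 370
|j2.92 + 14.5| = √(2.92² + 14.5²) = 14.79
|j2.92 + 137| = √(2.92² + 137²) = 137
|j2.92 + 1500| = √(2.92² + 1500²) = 1500
|T(j2.92)| = 690 × 3.315 × 370 / (14.79 × 137 × 1500) = 0.27841
20 log₁₀(0.27841) = -11.11 dB

-11.1 dB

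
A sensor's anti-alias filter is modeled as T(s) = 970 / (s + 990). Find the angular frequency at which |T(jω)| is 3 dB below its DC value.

990 rad/s

For a single-pole low-pass, the −3 dB point is at the pole: ω = 990 rad/s.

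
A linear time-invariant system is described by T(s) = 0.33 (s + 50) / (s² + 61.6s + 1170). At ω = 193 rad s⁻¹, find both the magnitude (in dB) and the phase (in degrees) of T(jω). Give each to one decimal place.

|j193 + 50| = √(193² + 50²) = 199.4
|(j193)² + 61.6(j193) + 1170| = |-36079 + j11889| = 3.799e+04
|T(j193)| = 0.33 × 199.4 / 3.799e+04 = 0.001732
20 log₁₀(0.001732) = -55.23 dB
∠(j193 + 50) = arctan(193/50) = 75.48°
∠[(j193)² + 61.6(j193) + 1170] = ∠[-36079 + j11889] = 161.76°
∠T(j193) = 75.48° − 161.76° = -86.29°

|T| = -55.2 dB, ∠T = -86.3 deg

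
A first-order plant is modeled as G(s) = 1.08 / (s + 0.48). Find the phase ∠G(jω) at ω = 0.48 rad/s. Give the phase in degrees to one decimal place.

-45.0°

∠(j0.48 + 0.48) = arctan(0.48/0.48) = 45.00°
∠G(j0.48) = −45.00° = -45.00°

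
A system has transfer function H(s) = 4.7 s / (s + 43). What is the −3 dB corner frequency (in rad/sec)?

For a single-pole high-pass, the −3 dB point is at the pole: ω = 43 rad/sec.

43 rad/sec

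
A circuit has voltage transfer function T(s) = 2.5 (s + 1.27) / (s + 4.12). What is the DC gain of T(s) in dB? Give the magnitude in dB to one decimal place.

-2.3 dB

T(0) = 2.5 × 1.27 / 4.12 = 0.77063
20 log₁₀(0.77063) = -2.26 dB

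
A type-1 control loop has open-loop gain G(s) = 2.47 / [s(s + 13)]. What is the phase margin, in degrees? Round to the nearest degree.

Gain crossover: |G(jω)| = 1 at ω ≈ 0.19 rad s⁻¹.
∠G(j0.19) = −90° − arctan(0.19/13) ≈ -90.84°
PM = 180° + (-90.84°) = 89.16°

89°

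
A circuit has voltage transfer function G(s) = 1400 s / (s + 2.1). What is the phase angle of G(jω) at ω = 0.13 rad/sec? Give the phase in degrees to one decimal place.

∠(j0.13) = 90.00°
∠(j0.13 + 2.1) = arctan(0.13/2.1) = 3.54°
∠G(j0.13) = 90.00° − 3.54° = 86.46°

86.5°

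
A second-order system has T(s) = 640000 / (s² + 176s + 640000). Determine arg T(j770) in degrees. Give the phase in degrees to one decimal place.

∠[(j770)² + 176(j770) + 640000] = ∠[47100 + j1.3552e+05] = 70.84°
∠T(j770) = −70.84° = -70.84°

-70.8°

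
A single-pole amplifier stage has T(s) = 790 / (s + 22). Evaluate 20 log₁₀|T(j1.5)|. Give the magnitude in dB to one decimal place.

31.1 dB

|j1.5 + 22| = √(1.5² + 22²) = 22.05
|T(j1.5)| = 790 / 22.05 = 35.826
20 log₁₀(35.826) = 31.08 dB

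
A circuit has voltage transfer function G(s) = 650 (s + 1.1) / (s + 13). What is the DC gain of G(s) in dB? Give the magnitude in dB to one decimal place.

34.8 dB

G(0) = 650 × 1.1 / 13 = 55
20 log₁₀(55) = 34.81 dB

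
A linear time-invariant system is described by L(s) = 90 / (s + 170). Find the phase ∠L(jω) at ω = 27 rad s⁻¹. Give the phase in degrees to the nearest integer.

-9°

∠(j27 + 170) = arctan(27/170) = 9.02°
∠L(j27) = −9.02° = -9.02°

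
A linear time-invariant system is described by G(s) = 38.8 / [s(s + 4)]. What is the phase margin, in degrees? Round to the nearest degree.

35°

Gain crossover: |G(jω)| = 1 at ω ≈ 5.62 rad/sec.
∠G(j5.62) = −90° − arctan(5.62/4) ≈ -144.57°
PM = 180° + (-144.57°) = 35.43°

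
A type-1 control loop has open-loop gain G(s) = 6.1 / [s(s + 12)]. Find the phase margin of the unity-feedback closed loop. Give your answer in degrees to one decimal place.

87.6 deg

Gain crossover: |G(jω)| = 1 at ω ≈ 0.508 rad/s.
∠G(j0.508) = −90° − arctan(0.508/12) ≈ -92.42°
PM = 180° + (-92.42°) = 87.58°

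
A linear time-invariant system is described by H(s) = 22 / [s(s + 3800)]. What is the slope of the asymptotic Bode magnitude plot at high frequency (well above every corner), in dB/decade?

-40 dB/decade

With 0 zeros and 2 poles, the high-frequency asymptotic slope is 20 × (0 − 2) = -40 dB/decade.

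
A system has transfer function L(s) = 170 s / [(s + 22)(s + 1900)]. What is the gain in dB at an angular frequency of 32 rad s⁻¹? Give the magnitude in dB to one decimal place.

-22.6 dB

|j32| = 32
|j32 + 22| = √(32² + 22²) = 38.83
|j32 + 1900| = √(32² + 1900²) = 1900
|L(j32)| = 170 × 32 / (38.83 × 1900) = 0.07372
20 log₁₀(0.07372) = -22.65 dB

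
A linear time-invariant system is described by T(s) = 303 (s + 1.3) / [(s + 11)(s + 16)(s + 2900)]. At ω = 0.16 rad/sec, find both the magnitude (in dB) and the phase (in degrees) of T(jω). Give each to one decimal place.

|j0.16 + 1.3| = √(0.16² + 1.3²) = 1.31
|j0.16 + 11| = √(0.16² + 11²) = 11
|j0.16 + 16| = √(0.16² + 16²) = 16
|j0.16 + 2900| = √(0.16² + 2900²) = 2900
|T(j0.16)| = 303 × 1.31 / (11 × 16 × 2900) = 0.00077745
20 log₁₀(0.00077745) = -62.19 dB
∠(j0.16 + 1.3) = arctan(0.16/1.3) = 7.02°
∠(j0.16 + 11) = arctan(0.16/11) = 0.83°
∠(j0.16 + 16) = arctan(0.16/16) = 0.57°
∠(j0.16 + 2900) = arctan(0.16/2900) = 0.00°
∠T(j0.16) = 7.02° − (0.83° + 0.57° + 0.00°) = 5.61°

|T| = -62.2 dB, ∠T = 5.6°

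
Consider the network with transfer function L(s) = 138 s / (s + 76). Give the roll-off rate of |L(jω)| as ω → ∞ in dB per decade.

0 dB/decade

With 1 zero and 1 pole, the high-frequency asymptotic slope is 20 × (1 − 1) = 0 dB/decade.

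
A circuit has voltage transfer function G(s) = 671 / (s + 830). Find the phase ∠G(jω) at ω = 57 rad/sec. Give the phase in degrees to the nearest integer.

-4°

∠(j57 + 830) = arctan(57/830) = 3.93°
∠G(j57) = −3.93° = -3.93°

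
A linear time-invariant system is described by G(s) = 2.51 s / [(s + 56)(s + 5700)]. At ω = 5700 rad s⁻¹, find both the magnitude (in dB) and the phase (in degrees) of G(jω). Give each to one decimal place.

|G| = -70.1 dB, ∠G = -44.4°

|j5700| = 5700
|j5700 + 56| = √(5700² + 56²) = 5700
|j5700 + 5700| = √(5700² + 5700²) = 8061
|G(j5700)| = 2.51 × 5700 / (5700 × 8061) = 0.00031136
20 log₁₀(0.00031136) = -70.13 dB
∠(j5700) = 90.00°
∠(j5700 + 56) = arctan(5700/56) = 89.44°
∠(j5700 + 5700) = arctan(5700/5700) = 45.00°
∠G(j5700) = 90.00° − (89.44° + 45.00°) = -44.44°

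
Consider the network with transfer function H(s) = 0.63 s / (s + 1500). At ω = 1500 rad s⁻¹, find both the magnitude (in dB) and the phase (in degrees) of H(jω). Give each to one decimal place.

|H| = -7.0 dB, ∠H = 45.0°

|j1500| = 1500
|j1500 + 1500| = √(1500² + 1500²) = 2121
|H(j1500)| = 0.63 × 1500 / 2121 = 0.44548
20 log₁₀(0.44548) = -7.02 dB
∠(j1500) = 90.00°
∠(j1500 + 1500) = arctan(1500/1500) = 45.00°
∠H(j1500) = 90.00° − 45.00° = 45.00°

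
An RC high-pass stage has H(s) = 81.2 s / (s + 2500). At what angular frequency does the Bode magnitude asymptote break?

2500 rad/sec

The single real pole at s = −2500 gives a corner at ω = 2500 rad/sec.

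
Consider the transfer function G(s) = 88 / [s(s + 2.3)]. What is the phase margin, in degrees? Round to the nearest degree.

14°

Gain crossover: |G(jω)| = 1 at ω ≈ 9.24 rad/s.
∠G(j9.24) = −90° − arctan(9.24/2.3) ≈ -166.02°
PM = 180° + (-166.02°) = 13.98°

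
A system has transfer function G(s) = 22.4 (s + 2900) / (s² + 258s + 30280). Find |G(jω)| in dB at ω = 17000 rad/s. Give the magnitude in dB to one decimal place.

-57.5 dB

|j17000 + 2900| = √(17000² + 2900²) = 1.725e+04
|(j17000)² + 258(j17000) + 30280| = |-2.8897e+08 + j4.386e+06| = 2.89e+08
|G(j17000)| = 22.4 × 1.725e+04 / 2.89e+08 = 0.0013367
20 log₁₀(0.0013367) = -57.48 dB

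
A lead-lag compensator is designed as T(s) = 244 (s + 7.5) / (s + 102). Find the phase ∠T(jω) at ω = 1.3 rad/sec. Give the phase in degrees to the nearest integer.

∠(j1.3 + 7.5) = arctan(1.3/7.5) = 9.83°
∠(j1.3 + 102) = arctan(1.3/102) = 0.73°
∠T(j1.3) = 9.83° − 0.73° = 9.10°

9°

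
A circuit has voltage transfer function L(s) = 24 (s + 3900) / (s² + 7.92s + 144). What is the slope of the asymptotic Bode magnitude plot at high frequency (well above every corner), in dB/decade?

With 1 zero and 2 poles, the high-frequency asymptotic slope is 20 × (1 − 2) = -20 dB/decade.

-20 dB/decade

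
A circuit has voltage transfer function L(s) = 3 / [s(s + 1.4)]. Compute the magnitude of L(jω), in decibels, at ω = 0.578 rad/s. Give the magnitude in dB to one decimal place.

10.7 dB

|j0.578 + 1.4| = √(0.578² + 1.4²) = 1.515
|j0.578| = 0.578
|L(j0.578)| = 3 / (1.515 × 0.578) = 3.4268
20 log₁₀(3.4268) = 10.70 dB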